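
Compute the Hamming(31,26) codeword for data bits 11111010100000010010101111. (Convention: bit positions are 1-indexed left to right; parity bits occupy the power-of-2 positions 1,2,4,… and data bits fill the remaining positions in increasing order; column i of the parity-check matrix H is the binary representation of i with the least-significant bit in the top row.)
Codeword c = d · G (mod 2), d = 11111010100000010010101111:
  c[0] = d·G[:,0] = (11111010100000010010101111)·(11011010101101010101010101) mod 2 = 1+1+0+1+1+0+1+0+1+0+0+0+0+0+0+1+0+0+0+0+0+0+0+1+0+1 mod 2 = 1
  c[1] = d·G[:,1] = (11111010100000010010101111)·(10110110011011001100110011) mod 2 = 1+0+1+1+0+0+1+0+0+0+0+0+0+0+0+0+0+0+0+0+1+0+0+0+1+1 mod 2 = 1
  c[2] = d·G[:,2] = (11111010100000010010101111)·(10000000000000000000000000) mod 2 = 1+0+0+0+0+0+0+0+0+0+0+0+0+0+0+0+0+0+0+0+0+0+0+0+0+0 mod 2 = 1
  c[3] = d·G[:,3] = (11111010100000010010101111)·(01110001111000111100001111) mod 2 = 0+1+1+1+0+0+0+0+1+0+0+0+0+0+0+1+0+0+0+0+0+0+1+1+1+1 mod 2 = 1
  c[4] = d·G[:,4] = (11111010100000010010101111)·(01000000000000000000000000) mod 2 = 0+1+0+0+0+0+0+0+0+0+0+0+0+0+0+0+0+0+0+0+0+0+0+0+0+0 mod 2 = 1
  c[5] = d·G[:,5] = (11111010100000010010101111)·(00100000000000000000000000) mod 2 = 0+0+1+0+0+0+0+0+0+0+0+0+0+0+0+0+0+0+0+0+0+0+0+0+0+0 mod 2 = 1
  c[6] = d·G[:,6] = (11111010100000010010101111)·(00010000000000000000000000) mod 2 = 0+0+0+1+0+0+0+0+0+0+0+0+0+0+0+0+0+0+0+0+0+0+0+0+0+0 mod 2 = 1
  c[7] = d·G[:,7] = (11111010100000010010101111)·(00001111111000000011111111) mod 2 = 0+0+0+0+1+0+1+0+1+0+0+0+0+0+0+0+0+0+1+0+1+0+1+1+1+1 mod 2 = 1
  c[8] = d·G[:,8] = (11111010100000010010101111)·(00001000000000000000000000) mod 2 = 0+0+0+0+1+0+0+0+0+0+0+0+0+0+0+0+0+0+0+0+0+0+0+0+0+0 mod 2 = 1
  c[9] = d·G[:,9] = (11111010100000010010101111)·(00000100000000000000000000) mod 2 = 0+0+0+0+0+0+0+0+0+0+0+0+0+0+0+0+0+0+0+0+0+0+0+0+0+0 mod 2 = 0
  c[10] = d·G[:,10] = (11111010100000010010101111)·(00000010000000000000000000) mod 2 = 0+0+0+0+0+0+1+0+0+0+0+0+0+0+0+0+0+0+0+0+0+0+0+0+0+0 mod 2 = 1
  c[11] = d·G[:,11] = (11111010100000010010101111)·(00000001000000000000000000) mod 2 = 0+0+0+0+0+0+0+0+0+0+0+0+0+0+0+0+0+0+0+0+0+0+0+0+0+0 mod 2 = 0
  c[12] = d·G[:,12] = (11111010100000010010101111)·(00000000100000000000000000) mod 2 = 0+0+0+0+0+0+0+0+1+0+0+0+0+0+0+0+0+0+0+0+0+0+0+0+0+0 mod 2 = 1
  c[13] = d·G[:,13] = (11111010100000010010101111)·(00000000010000000000000000) mod 2 = 0+0+0+0+0+0+0+0+0+0+0+0+0+0+0+0+0+0+0+0+0+0+0+0+0+0 mod 2 = 0
  c[14] = d·G[:,14] = (11111010100000010010101111)·(00000000001000000000000000) mod 2 = 0+0+0+0+0+0+0+0+0+0+0+0+0+0+0+0+0+0+0+0+0+0+0+0+0+0 mod 2 = 0
  c[15] = d·G[:,15] = (11111010100000010010101111)·(00000000000111111111111111) mod 2 = 0+0+0+0+0+0+0+0+0+0+0+0+0+0+0+1+0+0+1+0+1+0+1+1+1+1 mod 2 = 1
  c[16] = d·G[:,16] = (11111010100000010010101111)·(00000000000100000000000000) mod 2 = 0+0+0+0+0+0+0+0+0+0+0+0+0+0+0+0+0+0+0+0+0+0+0+0+0+0 mod 2 = 0
  c[17] = d·G[:,17] = (11111010100000010010101111)·(00000000000010000000000000) mod 2 = 0+0+0+0+0+0+0+0+0+0+0+0+0+0+0+0+0+0+0+0+0+0+0+0+0+0 mod 2 = 0
  c[18] = d·G[:,18] = (11111010100000010010101111)·(00000000000001000000000000) mod 2 = 0+0+0+0+0+0+0+0+0+0+0+0+0+0+0+0+0+0+0+0+0+0+0+0+0+0 mod 2 = 0
  c[19] = d·G[:,19] = (11111010100000010010101111)·(00000000000000100000000000) mod 2 = 0+0+0+0+0+0+0+0+0+0+0+0+0+0+0+0+0+0+0+0+0+0+0+0+0+0 mod 2 = 0
  c[20] = d·G[:,20] = (11111010100000010010101111)·(00000000000000010000000000) mod 2 = 0+0+0+0+0+0+0+0+0+0+0+0+0+0+0+1+0+0+0+0+0+0+0+0+0+0 mod 2 = 1
  c[21] = d·G[:,21] = (11111010100000010010101111)·(00000000000000001000000000) mod 2 = 0+0+0+0+0+0+0+0+0+0+0+0+0+0+0+0+0+0+0+0+0+0+0+0+0+0 mod 2 = 0
  c[22] = d·G[:,22] = (11111010100000010010101111)·(00000000000000000100000000) mod 2 = 0+0+0+0+0+0+0+0+0+0+0+0+0+0+0+0+0+0+0+0+0+0+0+0+0+0 mod 2 = 0
  c[23] = d·G[:,23] = (11111010100000010010101111)·(00000000000000000010000000) mod 2 = 0+0+0+0+0+0+0+0+0+0+0+0+0+0+0+0+0+0+1+0+0+0+0+0+0+0 mod 2 = 1
  c[24] = d·G[:,24] = (11111010100000010010101111)·(00000000000000000001000000) mod 2 = 0+0+0+0+0+0+0+0+0+0+0+0+0+0+0+0+0+0+0+0+0+0+0+0+0+0 mod 2 = 0
  c[25] = d·G[:,25] = (11111010100000010010101111)·(00000000000000000000100000) mod 2 = 0+0+0+0+0+0+0+0+0+0+0+0+0+0+0+0+0+0+0+0+1+0+0+0+0+0 mod 2 = 1
  c[26] = d·G[:,26] = (11111010100000010010101111)·(00000000000000000000010000) mod 2 = 0+0+0+0+0+0+0+0+0+0+0+0+0+0+0+0+0+0+0+0+0+0+0+0+0+0 mod 2 = 0
  c[27] = d·G[:,27] = (11111010100000010010101111)·(00000000000000000000001000) mod 2 = 0+0+0+0+0+0+0+0+0+0+0+0+0+0+0+0+0+0+0+0+0+0+1+0+0+0 mod 2 = 1
  c[28] = d·G[:,28] = (11111010100000010010101111)·(00000000000000000000000100) mod 2 = 0+0+0+0+0+0+0+0+0+0+0+0+0+0+0+0+0+0+0+0+0+0+0+1+0+0 mod 2 = 1
  c[29] = d·G[:,29] = (11111010100000010010101111)·(00000000000000000000000010) mod 2 = 0+0+0+0+0+0+0+0+0+0+0+0+0+0+0+0+0+0+0+0+0+0+0+0+1+0 mod 2 = 1
  c[30] = d·G[:,30] = (11111010100000010010101111)·(00000000000000000000000001) mod 2 = 0+0+0+0+0+0+0+0+0+0+0+0+0+0+0+0+0+0+0+0+0+0+0+0+0+1 mod 2 = 1
Codeword = 1111111110101001000010010101111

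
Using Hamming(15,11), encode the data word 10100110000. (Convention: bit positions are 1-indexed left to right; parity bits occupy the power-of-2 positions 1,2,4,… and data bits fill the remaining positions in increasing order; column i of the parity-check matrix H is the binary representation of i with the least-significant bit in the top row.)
Codeword c = d · G (mod 2), d = 10100110000:
  c[0] = d·G[:,0] = (10100110000)·(11011010101) mod 2 = 1+0+0+0+0+0+1+0+0+0+0 mod 2 = 0
  c[1] = d·G[:,1] = (10100110000)·(10110110011) mod 2 = 1+0+1+0+0+1+1+0+0+0+0 mod 2 = 0
  c[2] = d·G[:,2] = (10100110000)·(10000000000) mod 2 = 1+0+0+0+0+0+0+0+0+0+0 mod 2 = 1
  c[3] = d·G[:,3] = (10100110000)·(01110001111) mod 2 = 0+0+1+0+0+0+0+0+0+0+0 mod 2 = 1
  c[4] = d·G[:,4] = (10100110000)·(01000000000) mod 2 = 0+0+0+0+0+0+0+0+0+0+0 mod 2 = 0
  c[5] = d·G[:,5] = (10100110000)·(00100000000) mod 2 = 0+0+1+0+0+0+0+0+0+0+0 mod 2 = 1
  c[6] = d·G[:,6] = (10100110000)·(00010000000) mod 2 = 0+0+0+0+0+0+0+0+0+0+0 mod 2 = 0
  c[7] = d·G[:,7] = (10100110000)·(00001111111) mod 2 = 0+0+0+0+0+1+1+0+0+0+0 mod 2 = 0
  c[8] = d·G[:,8] = (10100110000)·(00001000000) mod 2 = 0+0+0+0+0+0+0+0+0+0+0 mod 2 = 0
  c[9] = d·G[:,9] = (10100110000)·(00000100000) mod 2 = 0+0+0+0+0+1+0+0+0+0+0 mod 2 = 1
  c[10] = d·G[:,10] = (10100110000)·(00000010000) mod 2 = 0+0+0+0+0+0+1+0+0+0+0 mod 2 = 1
  c[11] = d·G[:,11] = (10100110000)·(00000001000) mod 2 = 0+0+0+0+0+0+0+0+0+0+0 mod 2 = 0
  c[12] = d·G[:,12] = (10100110000)·(00000000100) mod 2 = 0+0+0+0+0+0+0+0+0+0+0 mod 2 = 0
  c[13] = d·G[:,13] = (10100110000)·(00000000010) mod 2 = 0+0+0+0+0+0+0+0+0+0+0 mod 2 = 0
  c[14] = d·G[:,14] = (10100110000)·(00000000001) mod 2 = 0+0+0+0+0+0+0+0+0+0+0 mod 2 = 0
Codeword = 001101000110000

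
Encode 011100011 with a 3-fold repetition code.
Repeat each bit 3× and concatenate:
0→000  1→111  1→111  1→111  0→000  0→000  0→000  1→111  1→111
Codeword = 000111111111000000000111111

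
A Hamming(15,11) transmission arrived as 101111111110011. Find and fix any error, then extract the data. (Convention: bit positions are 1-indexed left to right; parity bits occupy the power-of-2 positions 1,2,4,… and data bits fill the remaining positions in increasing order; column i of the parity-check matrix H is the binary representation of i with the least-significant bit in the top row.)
Syndrome s = H · r^T (mod 2), r = 101111111110011:
  s[0] = (101010101010101)·(101111111110011) mod 2 = 1+0+1+0+1+0+1+0+1+0+1+0+0+0+1 mod 2 = 1
  s[1] = (011001100110011)·(101111111110011) mod 2 = 0+0+1+0+0+1+1+0+0+1+1+0+0+1+1 mod 2 = 1
  s[2] = (000111100001111)·(101111111110011) mod 2 = 0+0+0+1+1+1+1+0+0+0+0+0+0+1+1 mod 2 = 0
  s[3] = (000000011111111)·(101111111110011) mod 2 = 0+0+0+0+0+0+0+1+1+1+1+0+0+1+1 mod 2 = 0
Syndrome = 1100
Column 3 of H equals this syndrome → error at bit 3 (1-indexed).
Flip bit 3: 101111111110011 → 100111111110011
Extract data bits at positions {3,5,6,7,9,10,11,12,13,14,15}: 01111110011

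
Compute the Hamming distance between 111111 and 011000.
XOR = 100111, count of 1s = 4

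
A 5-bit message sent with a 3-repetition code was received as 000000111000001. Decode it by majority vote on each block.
Split into 3-bit blocks and majority-vote each:
  block 1 = 000: 0 ones, 3 zeros → 0
  block 2 = 000: 0 ones, 3 zeros → 0
  block 3 = 111: 3 ones, 0 zeros → 1
  block 4 = 000: 0 ones, 3 zeros → 0
  block 5 = 001: 1 ones, 2 zeros → 0
Decoded = 00100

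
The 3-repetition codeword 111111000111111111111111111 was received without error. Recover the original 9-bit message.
Split into 3-bit blocks: 111 111 000 111 111 111 111 111 111
Data = 110111111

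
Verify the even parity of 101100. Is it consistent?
Sum of all bits: 1+0+1+1+0+0 = 3; 3 mod 2 = 1. Result is 1 → parity error detected.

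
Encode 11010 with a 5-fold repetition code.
Repeat each bit 5× and concatenate:
1→11111  1→11111  0→00000  1→11111  0→00000
Codeword = 1111111111000001111100000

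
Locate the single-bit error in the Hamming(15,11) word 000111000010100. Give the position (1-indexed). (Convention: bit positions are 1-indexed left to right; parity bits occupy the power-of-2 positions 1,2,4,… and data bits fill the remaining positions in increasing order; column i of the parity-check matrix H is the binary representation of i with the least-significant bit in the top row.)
Syndrome s = H · r^T (mod 2), r = 000111000010100:
  s[0] = (101010101010101)·(000111000010100) mod 2 = 0+0+0+0+1+0+0+0+0+0+1+0+1+0+0 mod 2 = 1
  s[1] = (011001100110011)·(000111000010100) mod 2 = 0+0+0+0+0+1+0+0+0+0+1+0+0+0+0 mod 2 = 0
  s[2] = (000111100001111)·(000111000010100) mod 2 = 0+0+0+1+1+1+0+0+0+0+0+0+1+0+0 mod 2 = 0
  s[3] = (000000011111111)·(000111000010100) mod 2 = 0+0+0+0+0+0+0+0+0+0+1+0+1+0+0 mod 2 = 0
Syndrome = 1000
Column i of H is the binary representation of i, so the syndrome is the binary index of the flipped bit.
Read s = 1000 with s[0] as LSB: 1·2^0 + 0·2^1 + 0·2^2 + 0·2^3 = 1.
Error is at bit position 1.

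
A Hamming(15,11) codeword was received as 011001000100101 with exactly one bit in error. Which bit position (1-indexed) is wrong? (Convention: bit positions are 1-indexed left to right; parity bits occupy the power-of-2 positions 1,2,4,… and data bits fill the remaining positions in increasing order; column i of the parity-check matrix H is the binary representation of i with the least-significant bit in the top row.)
Syndrome s = H · r^T (mod 2), r = 011001000100101:
  s[0] = (101010101010101)·(011001000100101) mod 2 = 0+0+1+0+0+0+0+0+0+0+0+0+1+0+1 mod 2 = 1
  s[1] = (011001100110011)·(011001000100101) mod 2 = 0+1+1+0+0+1+0+0+0+1+0+0+0+0+1 mod 2 = 1
  s[2] = (000111100001111)·(011001000100101) mod 2 = 0+0+0+0+0+1+0+0+0+0+0+0+1+0+1 mod 2 = 1
  s[3] = (000000011111111)·(011001000100101) mod 2 = 0+0+0+0+0+0+0+0+0+1+0+0+1+0+1 mod 2 = 1
Syndrome = 1111
Column i of H is the binary representation of i, so the syndrome is the binary index of the flipped bit.
Read s = 1111 with s[0] as LSB: 1·2^0 + 1·2^1 + 1·2^2 + 1·2^3 = 15.
Error is at bit position 15.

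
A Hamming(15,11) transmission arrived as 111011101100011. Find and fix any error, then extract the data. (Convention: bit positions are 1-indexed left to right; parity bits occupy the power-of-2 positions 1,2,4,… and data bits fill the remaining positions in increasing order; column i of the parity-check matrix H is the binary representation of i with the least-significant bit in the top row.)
Syndrome s = H · r^T (mod 2), r = 111011101100011:
  s[0] = (101010101010101)·(111011101100011) mod 2 = 1+0+1+0+1+0+1+0+1+0+0+0+0+0+1 mod 2 = 0
  s[1] = (011001100110011)·(111011101100011) mod 2 = 0+1+1+0+0+1+1+0+0+1+0+0+0+1+1 mod 2 = 1
  s[2] = (000111100001111)·(111011101100011) mod 2 = 0+0+0+0+1+1+1+0+0+0+0+0+0+1+1 mod 2 = 1
  s[3] = (000000011111111)·(111011101100011) mod 2 = 0+0+0+0+0+0+0+0+1+1+0+0+0+1+1 mod 2 = 0
Syndrome = 0110
Column 6 of H equals this syndrome → error at bit 6 (1-indexed).
Flip bit 6: 111011101100011 → 111010101100011
Extract data bits at positions {3,5,6,7,9,10,11,12,13,14,15}: 11011100011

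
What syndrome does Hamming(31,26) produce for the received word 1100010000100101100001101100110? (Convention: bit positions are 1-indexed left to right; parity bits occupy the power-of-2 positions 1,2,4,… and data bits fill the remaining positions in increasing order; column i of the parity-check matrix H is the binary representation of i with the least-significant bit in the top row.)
Syndrome s = H · r^T (mod 2), r = 1100010000100101100001101100110:
  s[0] = (1010101010101010101010101010101)·(1100010000100101100001101100110) mod 2 = 1+0+0+0+0+0+0+0+0+0+1+0+0+0+0+0+1+0+0+0+0+0+1+0+1+0+0+0+1+0+0 mod 2 = 0
  s[1] = (0110011001100110011001100110011)·(1100010000100101100001101100110) mod 2 = 0+1+0+0+0+1+0+0+0+0+1+0+0+1+0+0+0+0+0+0+0+1+1+0+0+1+0+0+0+1+0 mod 2 = 0
  s[2] = (0001111000011110000111100001111)·(1100010000100101100001101100110) mod 2 = 0+0+0+0+0+1+0+0+0+0+0+0+0+1+0+0+0+0+0+0+0+1+1+0+0+0+0+0+1+1+0 mod 2 = 0
  s[3] = (0000000111111110000000011111111)·(1100010000100101100001101100110) mod 2 = 0+0+0+0+0+0+0+0+0+0+1+0+0+1+0+0+0+0+0+0+0+0+0+0+1+1+0+0+1+1+0 mod 2 = 0
  s[4] = (0000000000000001111111111111111)·(1100010000100101100001101100110) mod 2 = 0+0+0+0+0+0+0+0+0+0+0+0+0+0+0+1+1+0+0+0+0+1+1+0+1+1+0+0+1+1+0 mod 2 = 0
Syndrome = 00000
s = 0: no error detected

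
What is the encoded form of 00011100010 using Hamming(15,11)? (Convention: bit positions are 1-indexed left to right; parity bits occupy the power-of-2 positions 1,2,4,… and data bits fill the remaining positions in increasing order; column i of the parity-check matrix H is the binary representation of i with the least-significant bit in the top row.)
Codeword c = d · G (mod 2), d = 00011100010:
  c[0] = d·G[:,0] = (00011100010)·(11011010101) mod 2 = 0+0+0+1+1+0+0+0+0+0+0 mod 2 = 0
  c[1] = d·G[:,1] = (00011100010)·(10110110011) mod 2 = 0+0+0+1+0+1+0+0+0+1+0 mod 2 = 1
  c[2] = d·G[:,2] = (00011100010)·(10000000000) mod 2 = 0+0+0+0+0+0+0+0+0+0+0 mod 2 = 0
  c[3] = d·G[:,3] = (00011100010)·(01110001111) mod 2 = 0+0+0+1+0+0+0+0+0+1+0 mod 2 = 0
  c[4] = d·G[:,4] = (00011100010)·(01000000000) mod 2 = 0+0+0+0+0+0+0+0+0+0+0 mod 2 = 0
  c[5] = d·G[:,5] = (00011100010)·(00100000000) mod 2 = 0+0+0+0+0+0+0+0+0+0+0 mod 2 = 0
  c[6] = d·G[:,6] = (00011100010)·(00010000000) mod 2 = 0+0+0+1+0+0+0+0+0+0+0 mod 2 = 1
  c[7] = d·G[:,7] = (00011100010)·(00001111111) mod 2 = 0+0+0+0+1+1+0+0+0+1+0 mod 2 = 1
  c[8] = d·G[:,8] = (00011100010)·(00001000000) mod 2 = 0+0+0+0+1+0+0+0+0+0+0 mod 2 = 1
  c[9] = d·G[:,9] = (00011100010)·(00000100000) mod 2 = 0+0+0+0+0+1+0+0+0+0+0 mod 2 = 1
  c[10] = d·G[:,10] = (00011100010)·(00000010000) mod 2 = 0+0+0+0+0+0+0+0+0+0+0 mod 2 = 0
  c[11] = d·G[:,11] = (00011100010)·(00000001000) mod 2 = 0+0+0+0+0+0+0+0+0+0+0 mod 2 = 0
  c[12] = d·G[:,12] = (00011100010)·(00000000100) mod 2 = 0+0+0+0+0+0+0+0+0+0+0 mod 2 = 0
  c[13] = d·G[:,13] = (00011100010)·(00000000010) mod 2 = 0+0+0+0+0+0+0+0+0+1+0 mod 2 = 1
  c[14] = d·G[:,14] = (00011100010)·(00000000001) mod 2 = 0+0+0+0+0+0+0+0+0+0+0 mod 2 = 0
Codeword = 010000111100010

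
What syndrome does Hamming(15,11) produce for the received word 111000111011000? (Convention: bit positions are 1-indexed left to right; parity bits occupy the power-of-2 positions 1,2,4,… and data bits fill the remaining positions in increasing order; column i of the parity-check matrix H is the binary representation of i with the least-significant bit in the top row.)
Syndrome s = H · r^T (mod 2), r = 111000111011000:
  s[0] = (101010101010101)·(111000111011000) mod 2 = 1+0+1+0+0+0+1+0+1+0+1+0+0+0+0 mod 2 = 1
  s[1] = (011001100110011)·(111000111011000) mod 2 = 0+1+1+0+0+0+1+0+0+0+1+0+0+0+0 mod 2 = 0
  s[2] = (000111100001111)·(111000111011000) mod 2 = 0+0+0+0+0+0+1+0+0+0+0+1+0+0+0 mod 2 = 0
  s[3] = (000000011111111)·(111000111011000) mod 2 = 0+0+0+0+0+0+0+1+1+0+1+1+0+0+0 mod 2 = 0
Syndrome = 1000
Non-zero syndrome: error at position 1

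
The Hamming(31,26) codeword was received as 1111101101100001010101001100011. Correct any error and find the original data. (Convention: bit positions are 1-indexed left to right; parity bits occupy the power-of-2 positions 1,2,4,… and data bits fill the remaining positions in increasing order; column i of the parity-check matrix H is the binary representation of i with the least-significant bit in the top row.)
Syndrome s = H · r^T (mod 2), r = 1111101101100001010101001100011:
  s[0] = (1010101010101010101010101010101)·(1111101101100001010101001100011) mod 2 = 1+0+1+0+1+0+1+0+0+0+1+0+0+0+0+0+0+0+0+0+0+0+0+0+1+0+0+0+0+0+1 mod 2 = 1
  s[1] = (0110011001100110011001100110011)·(1111101101100001010101001100011) mod 2 = 0+1+1+0+0+0+1+0+0+1+1+0+0+0+0+0+0+1+0+0+0+1+0+0+0+1+0+0+0+1+1 mod 2 = 0
  s[2] = (0001111000011110000111100001111)·(1111101101100001010101001100011) mod 2 = 0+0+0+1+1+0+1+0+0+0+0+0+0+0+0+0+0+0+0+1+0+1+0+0+0+0+0+0+0+1+1 mod 2 = 1
  s[3] = (0000000111111110000000011111111)·(1111101101100001010101001100011) mod 2 = 0+0+0+0+0+0+0+1+0+1+1+0+0+0+0+0+0+0+0+0+0+0+0+0+1+1+0+0+0+1+1 mod 2 = 1
  s[4] = (0000000000000001111111111111111)·(1111101101100001010101001100011) mod 2 = 0+0+0+0+0+0+0+0+0+0+0+0+0+0+0+1+0+1+0+1+0+1+0+0+1+1+0+0+0+1+1 mod 2 = 0
Syndrome = 10110
Column 13 of H equals this syndrome → error at bit 13 (1-indexed).
Flip bit 13: 1111101101100001010101001100011 → 1111101101101001010101001100011
Extract data bits at positions {3,5,6,7,9,10,11,12,13,14,15,17,18,19,20,21,22,23,24,25,26,27,28,29,30,31}: 11010110100010101001100011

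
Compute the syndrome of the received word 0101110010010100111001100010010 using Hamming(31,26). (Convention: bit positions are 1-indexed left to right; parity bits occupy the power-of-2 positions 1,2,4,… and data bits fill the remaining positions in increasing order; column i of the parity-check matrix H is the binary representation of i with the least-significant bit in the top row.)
Syndrome s = H · r^T (mod 2), r = 0101110010010100111001100010010:
  s[0] = (1010101010101010101010101010101)·(0101110010010100111001100010010) mod 2 = 0+0+0+0+1+0+0+0+1+0+0+0+0+0+0+0+1+0+1+0+0+0+1+0+0+0+1+0+0+0+0 mod 2 = 0
  s[1] = (0110011001100110011001100110011)·(0101110010010100111001100010010) mod 2 = 0+1+0+0+0+1+0+0+0+0+0+0+0+1+0+0+0+1+1+0+0+1+1+0+0+0+1+0+0+1+0 mod 2 = 1
  s[2] = (0001111000011110000111100001111)·(0101110010010100111001100010010) mod 2 = 0+0+0+1+1+1+0+0+0+0+0+1+0+1+0+0+0+0+0+0+0+1+1+0+0+0+0+0+0+1+0 mod 2 = 0
  s[3] = (0000000111111110000000011111111)·(0101110010010100111001100010010) mod 2 = 0+0+0+0+0+0+0+0+1+0+0+1+0+1+0+0+0+0+0+0+0+0+0+0+0+0+1+0+0+1+0 mod 2 = 1
  s[4] = (0000000000000001111111111111111)·(0101110010010100111001100010010) mod 2 = 0+0+0+0+0+0+0+0+0+0+0+0+0+0+0+0+1+1+1+0+0+1+1+0+0+0+1+0+0+1+0 mod 2 = 1
Syndrome = 01011
Non-zero syndrome: error at position 26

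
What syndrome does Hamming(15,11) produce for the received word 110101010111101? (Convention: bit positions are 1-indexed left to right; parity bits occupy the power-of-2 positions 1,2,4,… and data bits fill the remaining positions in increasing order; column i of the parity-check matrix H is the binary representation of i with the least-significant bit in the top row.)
Syndrome s = H · r^T (mod 2), r = 110101010111101:
  s[0] = (101010101010101)·(110101010111101) mod 2 = 1+0+0+0+0+0+0+0+0+0+1+0+1+0+1 mod 2 = 0
  s[1] = (011001100110011)·(110101010111101) mod 2 = 0+1+0+0+0+1+0+0+0+1+1+0+0+0+1 mod 2 = 1
  s[2] = (000111100001111)·(110101010111101) mod 2 = 0+0+0+1+0+1+0+0+0+0+0+1+1+0+1 mod 2 = 1
  s[3] = (000000011111111)·(110101010111101) mod 2 = 0+0+0+0+0+0+0+1+0+1+1+1+1+0+1 mod 2 = 0
Syndrome = 0110
Non-zero syndrome: error at position 6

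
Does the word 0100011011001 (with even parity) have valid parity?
Sum of all bits: 0+1+0+0+0+1+1+0+1+1+0+0+1 = 6; 6 mod 2 = 0. Result is 0 → valid parity.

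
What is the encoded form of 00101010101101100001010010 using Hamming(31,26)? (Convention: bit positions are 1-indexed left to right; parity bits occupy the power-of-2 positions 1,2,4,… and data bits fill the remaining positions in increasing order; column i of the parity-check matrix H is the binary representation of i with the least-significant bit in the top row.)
Codeword c = d · G (mod 2), d = 00101010101101100001010010:
  c[0] = d·G[:,0] = (00101010101101100001010010)·(11011010101101010101010101) mod 2 = 0+0+0+0+1+0+1+0+1+0+1+1+0+1+0+0+0+0+0+1+0+1+0+0+0+0 mod 2 = 0
  c[1] = d·G[:,1] = (00101010101101100001010010)·(10110110011011001100110011) mod 2 = 0+0+1+0+0+0+1+0+0+0+1+0+0+1+0+0+0+0+0+0+0+1+0+0+1+0 mod 2 = 0
  c[2] = d·G[:,2] = (00101010101101100001010010)·(10000000000000000000000000) mod 2 = 0+0+0+0+0+0+0+0+0+0+0+0+0+0+0+0+0+0+0+0+0+0+0+0+0+0 mod 2 = 0
  c[3] = d·G[:,3] = (00101010101101100001010010)·(01110001111000111100001111) mod 2 = 0+0+1+0+0+0+0+0+1+0+1+0+0+0+1+0+0+0+0+0+0+0+0+0+1+0 mod 2 = 1
  c[4] = d·G[:,4] = (00101010101101100001010010)·(01000000000000000000000000) mod 2 = 0+0+0+0+0+0+0+0+0+0+0+0+0+0+0+0+0+0+0+0+0+0+0+0+0+0 mod 2 = 0
  c[5] = d·G[:,5] = (00101010101101100001010010)·(00100000000000000000000000) mod 2 = 0+0+1+0+0+0+0+0+0+0+0+0+0+0+0+0+0+0+0+0+0+0+0+0+0+0 mod 2 = 1
  c[6] = d·G[:,6] = (00101010101101100001010010)·(00010000000000000000000000) mod 2 = 0+0+0+0+0+0+0+0+0+0+0+0+0+0+0+0+0+0+0+0+0+0+0+0+0+0 mod 2 = 0
  c[7] = d·G[:,7] = (00101010101101100001010010)·(00001111111000000011111111) mod 2 = 0+0+0+0+1+0+1+0+1+0+1+0+0+0+0+0+0+0+0+1+0+1+0+0+1+0 mod 2 = 1
  c[8] = d·G[:,8] = (00101010101101100001010010)·(00001000000000000000000000) mod 2 = 0+0+0+0+1+0+0+0+0+0+0+0+0+0+0+0+0+0+0+0+0+0+0+0+0+0 mod 2 = 1
  c[9] = d·G[:,9] = (00101010101101100001010010)·(00000100000000000000000000) mod 2 = 0+0+0+0+0+0+0+0+0+0+0+0+0+0+0+0+0+0+0+0+0+0+0+0+0+0 mod 2 = 0
  c[10] = d·G[:,10] = (00101010101101100001010010)·(00000010000000000000000000) mod 2 = 0+0+0+0+0+0+1+0+0+0+0+0+0+0+0+0+0+0+0+0+0+0+0+0+0+0 mod 2 = 1
  c[11] = d·G[:,11] = (00101010101101100001010010)·(00000001000000000000000000) mod 2 = 0+0+0+0+0+0+0+0+0+0+0+0+0+0+0+0+0+0+0+0+0+0+0+0+0+0 mod 2 = 0
  c[12] = d·G[:,12] = (00101010101101100001010010)·(00000000100000000000000000) mod 2 = 0+0+0+0+0+0+0+0+1+0+0+0+0+0+0+0+0+0+0+0+0+0+0+0+0+0 mod 2 = 1
  c[13] = d·G[:,13] = (00101010101101100001010010)·(00000000010000000000000000) mod 2 = 0+0+0+0+0+0+0+0+0+0+0+0+0+0+0+0+0+0+0+0+0+0+0+0+0+0 mod 2 = 0
  c[14] = d·G[:,14] = (00101010101101100001010010)·(00000000001000000000000000) mod 2 = 0+0+0+0+0+0+0+0+0+0+1+0+0+0+0+0+0+0+0+0+0+0+0+0+0+0 mod 2 = 1
  c[15] = d·G[:,15] = (00101010101101100001010010)·(00000000000111111111111111) mod 2 = 0+0+0+0+0+0+0+0+0+0+0+1+0+1+1+0+0+0+0+1+0+1+0+0+1+0 mod 2 = 0
  c[16] = d·G[:,16] = (00101010101101100001010010)·(00000000000100000000000000) mod 2 = 0+0+0+0+0+0+0+0+0+0+0+1+0+0+0+0+0+0+0+0+0+0+0+0+0+0 mod 2 = 1
  c[17] = d·G[:,17] = (00101010101101100001010010)·(00000000000010000000000000) mod 2 = 0+0+0+0+0+0+0+0+0+0+0+0+0+0+0+0+0+0+0+0+0+0+0+0+0+0 mod 2 = 0
  c[18] = d·G[:,18] = (00101010101101100001010010)·(00000000000001000000000000) mod 2 = 0+0+0+0+0+0+0+0+0+0+0+0+0+1+0+0+0+0+0+0+0+0+0+0+0+0 mod 2 = 1
  c[19] = d·G[:,19] = (00101010101101100001010010)·(00000000000000100000000000) mod 2 = 0+0+0+0+0+0+0+0+0+0+0+0+0+0+1+0+0+0+0+0+0+0+0+0+0+0 mod 2 = 1
  c[20] = d·G[:,20] = (00101010101101100001010010)·(00000000000000010000000000) mod 2 = 0+0+0+0+0+0+0+0+0+0+0+0+0+0+0+0+0+0+0+0+0+0+0+0+0+0 mod 2 = 0
  c[21] = d·G[:,21] = (00101010101101100001010010)·(00000000000000001000000000) mod 2 = 0+0+0+0+0+0+0+0+0+0+0+0+0+0+0+0+0+0+0+0+0+0+0+0+0+0 mod 2 = 0
  c[22] = d·G[:,22] = (00101010101101100001010010)·(00000000000000000100000000) mod 2 = 0+0+0+0+0+0+0+0+0+0+0+0+0+0+0+0+0+0+0+0+0+0+0+0+0+0 mod 2 = 0
  c[23] = d·G[:,23] = (00101010101101100001010010)·(00000000000000000010000000) mod 2 = 0+0+0+0+0+0+0+0+0+0+0+0+0+0+0+0+0+0+0+0+0+0+0+0+0+0 mod 2 = 0
  c[24] = d·G[:,24] = (00101010101101100001010010)·(00000000000000000001000000) mod 2 = 0+0+0+0+0+0+0+0+0+0+0+0+0+0+0+0+0+0+0+1+0+0+0+0+0+0 mod 2 = 1
  c[25] = d·G[:,25] = (00101010101101100001010010)·(00000000000000000000100000) mod 2 = 0+0+0+0+0+0+0+0+0+0+0+0+0+0+0+0+0+0+0+0+0+0+0+0+0+0 mod 2 = 0
  c[26] = d·G[:,26] = (00101010101101100001010010)·(00000000000000000000010000) mod 2 = 0+0+0+0+0+0+0+0+0+0+0+0+0+0+0+0+0+0+0+0+0+1+0+0+0+0 mod 2 = 1
  c[27] = d·G[:,27] = (00101010101101100001010010)·(00000000000000000000001000) mod 2 = 0+0+0+0+0+0+0+0+0+0+0+0+0+0+0+0+0+0+0+0+0+0+0+0+0+0 mod 2 = 0
  c[28] = d·G[:,28] = (00101010101101100001010010)·(00000000000000000000000100) mod 2 = 0+0+0+0+0+0+0+0+0+0+0+0+0+0+0+0+0+0+0+0+0+0+0+0+0+0 mod 2 = 0
  c[29] = d·G[:,29] = (00101010101101100001010010)·(00000000000000000000000010) mod 2 = 0+0+0+0+0+0+0+0+0+0+0+0+0+0+0+0+0+0+0+0+0+0+0+0+1+0 mod 2 = 1
  c[30] = d·G[:,30] = (00101010101101100001010010)·(00000000000000000000000001) mod 2 = 0+0+0+0+0+0+0+0+0+0+0+0+0+0+0+0+0+0+0+0+0+0+0+0+0+0 mod 2 = 0
Codeword = 0001010110101010101100001010010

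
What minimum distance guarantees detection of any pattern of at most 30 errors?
Detecting e errors requires d_min ≥ e + 1 = 30 + 1 = 31.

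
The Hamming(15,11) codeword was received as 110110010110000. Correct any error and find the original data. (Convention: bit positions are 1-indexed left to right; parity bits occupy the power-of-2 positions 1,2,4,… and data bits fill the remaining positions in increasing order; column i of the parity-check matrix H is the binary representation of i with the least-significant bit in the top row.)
Syndrome s = H · r^T (mod 2), r = 110110010110000:
  s[0] = (101010101010101)·(110110010110000) mod 2 = 1+0+0+0+1+0+0+0+0+0+1+0+0+0+0 mod 2 = 1
  s[1] = (011001100110011)·(110110010110000) mod 2 = 0+1+0+0+0+0+0+0+0+1+1+0+0+0+0 mod 2 = 1
  s[2] = (000111100001111)·(110110010110000) mod 2 = 0+0+0+1+1+0+0+0+0+0+0+0+0+0+0 mod 2 = 0
  s[3] = (000000011111111)·(110110010110000) mod 2 = 0+0+0+0+0+0+0+1+0+1+1+0+0+0+0 mod 2 = 1
Syndrome = 1101
Column 11 of H equals this syndrome → error at bit 11 (1-indexed).
Flip bit 11: 110110010110000 → 110110010100000
Extract data bits at positions {3,5,6,7,9,10,11,12,13,14,15}: 01000100000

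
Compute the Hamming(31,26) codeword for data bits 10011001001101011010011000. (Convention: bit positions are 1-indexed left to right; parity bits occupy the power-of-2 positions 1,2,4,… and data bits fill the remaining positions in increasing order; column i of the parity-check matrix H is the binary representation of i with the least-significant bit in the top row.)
Codeword c = d · G (mod 2), d = 10011001001101011010011000:
  c[0] = d·G[:,0] = (10011001001101011010011000)·(11011010101101010101010101) mod 2 = 1+0+0+1+1+0+0+0+0+0+1+1+0+1+0+1+0+0+0+0+0+1+0+0+0+0 mod 2 = 0
  c[1] = d·G[:,1] = (10011001001101011010011000)·(10110110011011001100110011) mod 2 = 1+0+0+1+0+0+0+0+0+0+1+0+0+1+0+0+1+0+0+0+0+1+0+0+0+0 mod 2 = 0
  c[2] = d·G[:,2] = (10011001001101011010011000)·(10000000000000000000000000) mod 2 = 1+0+0+0+0+0+0+0+0+0+0+0+0+0+0+0+0+0+0+0+0+0+0+0+0+0 mod 2 = 1
  c[3] = d·G[:,3] = (10011001001101011010011000)·(01110001111000111100001111) mod 2 = 0+0+0+1+0+0+0+1+0+0+1+0+0+0+0+1+1+0+0+0+0+0+1+0+0+0 mod 2 = 0
  c[4] = d·G[:,4] = (10011001001101011010011000)·(01000000000000000000000000) mod 2 = 0+0+0+0+0+0+0+0+0+0+0+0+0+0+0+0+0+0+0+0+0+0+0+0+0+0 mod 2 = 0
  c[5] = d·G[:,5] = (10011001001101011010011000)·(00100000000000000000000000) mod 2 = 0+0+0+0+0+0+0+0+0+0+0+0+0+0+0+0+0+0+0+0+0+0+0+0+0+0 mod 2 = 0
  c[6] = d·G[:,6] = (10011001001101011010011000)·(00010000000000000000000000) mod 2 = 0+0+0+1+0+0+0+0+0+0+0+0+0+0+0+0+0+0+0+0+0+0+0+0+0+0 mod 2 = 1
  c[7] = d·G[:,7] = (10011001001101011010011000)·(00001111111000000011111111) mod 2 = 0+0+0+0+1+0+0+1+0+0+1+0+0+0+0+0+0+0+1+0+0+1+1+0+0+0 mod 2 = 0
  c[8] = d·G[:,8] = (10011001001101011010011000)·(00001000000000000000000000) mod 2 = 0+0+0+0+1+0+0+0+0+0+0+0+0+0+0+0+0+0+0+0+0+0+0+0+0+0 mod 2 = 1
  c[9] = d·G[:,9] = (10011001001101011010011000)·(00000100000000000000000000) mod 2 = 0+0+0+0+0+0+0+0+0+0+0+0+0+0+0+0+0+0+0+0+0+0+0+0+0+0 mod 2 = 0
  c[10] = d·G[:,10] = (10011001001101011010011000)·(00000010000000000000000000) mod 2 = 0+0+0+0+0+0+0+0+0+0+0+0+0+0+0+0+0+0+0+0+0+0+0+0+0+0 mod 2 = 0
  c[11] = d·G[:,11] = (10011001001101011010011000)·(00000001000000000000000000) mod 2 = 0+0+0+0+0+0+0+1+0+0+0+0+0+0+0+0+0+0+0+0+0+0+0+0+0+0 mod 2 = 1
  c[12] = d·G[:,12] = (10011001001101011010011000)·(00000000100000000000000000) mod 2 = 0+0+0+0+0+0+0+0+0+0+0+0+0+0+0+0+0+0+0+0+0+0+0+0+0+0 mod 2 = 0
  c[13] = d·G[:,13] = (10011001001101011010011000)·(00000000010000000000000000) mod 2 = 0+0+0+0+0+0+0+0+0+0+0+0+0+0+0+0+0+0+0+0+0+0+0+0+0+0 mod 2 = 0
  c[14] = d·G[:,14] = (10011001001101011010011000)·(00000000001000000000000000) mod 2 = 0+0+0+0+0+0+0+0+0+0+1+0+0+0+0+0+0+0+0+0+0+0+0+0+0+0 mod 2 = 1
  c[15] = d·G[:,15] = (10011001001101011010011000)·(00000000000111111111111111) mod 2 = 0+0+0+0+0+0+0+0+0+0+0+1+0+1+0+1+1+0+1+0+0+1+1+0+0+0 mod 2 = 1
  c[16] = d·G[:,16] = (10011001001101011010011000)·(00000000000100000000000000) mod 2 = 0+0+0+0+0+0+0+0+0+0+0+1+0+0+0+0+0+0+0+0+0+0+0+0+0+0 mod 2 = 1
  c[17] = d·G[:,17] = (10011001001101011010011000)·(00000000000010000000000000) mod 2 = 0+0+0+0+0+0+0+0+0+0+0+0+0+0+0+0+0+0+0+0+0+0+0+0+0+0 mod 2 = 0
  c[18] = d·G[:,18] = (10011001001101011010011000)·(00000000000001000000000000) mod 2 = 0+0+0+0+0+0+0+0+0+0+0+0+0+1+0+0+0+0+0+0+0+0+0+0+0+0 mod 2 = 1
  c[19] = d·G[:,19] = (10011001001101011010011000)·(00000000000000100000000000) mod 2 = 0+0+0+0+0+0+0+0+0+0+0+0+0+0+0+0+0+0+0+0+0+0+0+0+0+0 mod 2 = 0
  c[20] = d·G[:,20] = (10011001001101011010011000)·(00000000000000010000000000) mod 2 = 0+0+0+0+0+0+0+0+0+0+0+0+0+0+0+1+0+0+0+0+0+0+0+0+0+0 mod 2 = 1
  c[21] = d·G[:,21] = (10011001001101011010011000)·(00000000000000001000000000) mod 2 = 0+0+0+0+0+0+0+0+0+0+0+0+0+0+0+0+1+0+0+0+0+0+0+0+0+0 mod 2 = 1
  c[22] = d·G[:,22] = (10011001001101011010011000)·(00000000000000000100000000) mod 2 = 0+0+0+0+0+0+0+0+0+0+0+0+0+0+0+0+0+0+0+0+0+0+0+0+0+0 mod 2 = 0
  c[23] = d·G[:,23] = (10011001001101011010011000)·(00000000000000000010000000) mod 2 = 0+0+0+0+0+0+0+0+0+0+0+0+0+0+0+0+0+0+1+0+0+0+0+0+0+0 mod 2 = 1
  c[24] = d·G[:,24] = (10011001001101011010011000)·(00000000000000000001000000) mod 2 = 0+0+0+0+0+0+0+0+0+0+0+0+0+0+0+0+0+0+0+0+0+0+0+0+0+0 mod 2 = 0
  c[25] = d·G[:,25] = (10011001001101011010011000)·(00000000000000000000100000) mod 2 = 0+0+0+0+0+0+0+0+0+0+0+0+0+0+0+0+0+0+0+0+0+0+0+0+0+0 mod 2 = 0
  c[26] = d·G[:,26] = (10011001001101011010011000)·(00000000000000000000010000) mod 2 = 0+0+0+0+0+0+0+0+0+0+0+0+0+0+0+0+0+0+0+0+0+1+0+0+0+0 mod 2 = 1
  c[27] = d·G[:,27] = (10011001001101011010011000)·(00000000000000000000001000) mod 2 = 0+0+0+0+0+0+0+0+0+0+0+0+0+0+0+0+0+0+0+0+0+0+1+0+0+0 mod 2 = 1
  c[28] = d·G[:,28] = (10011001001101011010011000)·(00000000000000000000000100) mod 2 = 0+0+0+0+0+0+0+0+0+0+0+0+0+0+0+0+0+0+0+0+0+0+0+0+0+0 mod 2 = 0
  c[29] = d·G[:,29] = (10011001001101011010011000)·(00000000000000000000000010) mod 2 = 0+0+0+0+0+0+0+0+0+0+0+0+0+0+0+0+0+0+0+0+0+0+0+0+0+0 mod 2 = 0
  c[30] = d·G[:,30] = (10011001001101011010011000)·(00000000000000000000000001) mod 2 = 0+0+0+0+0+0+0+0+0+0+0+0+0+0+0+0+0+0+0+0+0+0+0+0+0+0 mod 2 = 0
Codeword = 0010001010010011101011010011000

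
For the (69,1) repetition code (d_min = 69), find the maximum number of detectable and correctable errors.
Detection only: up to d_min − 1 = 68 errors.
Correction: up to ⌊(d_min − 1)/2⌋ = ⌊68/2⌋ = 34 errors.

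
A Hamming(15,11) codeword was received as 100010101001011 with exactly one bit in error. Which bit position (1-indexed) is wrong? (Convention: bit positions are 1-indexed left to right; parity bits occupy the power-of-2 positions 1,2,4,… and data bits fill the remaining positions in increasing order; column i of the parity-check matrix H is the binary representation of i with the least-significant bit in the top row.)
Syndrome s = H · r^T (mod 2), r = 100010101001011:
  s[0] = (101010101010101)·(100010101001011) mod 2 = 1+0+0+0+1+0+1+0+1+0+0+0+0+0+1 mod 2 = 1
  s[1] = (011001100110011)·(100010101001011) mod 2 = 0+0+0+0+0+0+1+0+0+0+0+0+0+1+1 mod 2 = 1
  s[2] = (000111100001111)·(100010101001011) mod 2 = 0+0+0+0+1+0+1+0+0+0+0+1+0+1+1 mod 2 = 1
  s[3] = (000000011111111)·(100010101001011) mod 2 = 0+0+0+0+0+0+0+0+1+0+0+1+0+1+1 mod 2 = 0
Syndrome = 1110
Column i of H is the binary representation of i, so the syndrome is the binary index of the flipped bit.
Read s = 1110 with s[0] as LSB: 1·2^0 + 1·2^1 + 1·2^2 + 0·2^3 = 7.
Error is at bit position 7.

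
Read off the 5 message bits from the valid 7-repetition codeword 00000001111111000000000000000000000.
Split into 7-bit blocks: 0000000 1111111 0000000 0000000 0000000
Data = 01000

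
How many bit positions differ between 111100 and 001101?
XOR = 110001, count of 1s = 3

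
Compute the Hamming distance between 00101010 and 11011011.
XOR = 11110001, count of 1s = 5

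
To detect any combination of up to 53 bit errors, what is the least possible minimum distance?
Detecting e errors requires d_min ≥ e + 1 = 53 + 1 = 54.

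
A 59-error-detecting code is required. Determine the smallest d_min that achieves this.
Detecting e errors requires d_min ≥ e + 1 = 59 + 1 = 60.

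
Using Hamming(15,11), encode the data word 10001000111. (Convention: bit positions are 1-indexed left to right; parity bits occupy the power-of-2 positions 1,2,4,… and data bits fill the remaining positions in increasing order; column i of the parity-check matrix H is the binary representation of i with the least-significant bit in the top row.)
Codeword c = d · G (mod 2), d = 10001000111:
  c[0] = d·G[:,0] = (10001000111)·(11011010101) mod 2 = 1+0+0+0+1+0+0+0+1+0+1 mod 2 = 0
  c[1] = d·G[:,1] = (10001000111)·(10110110011) mod 2 = 1+0+0+0+0+0+0+0+0+1+1 mod 2 = 1
  c[2] = d·G[:,2] = (10001000111)·(10000000000) mod 2 = 1+0+0+0+0+0+0+0+0+0+0 mod 2 = 1
  c[3] = d·G[:,3] = (10001000111)·(01110001111) mod 2 = 0+0+0+0+0+0+0+0+1+1+1 mod 2 = 1
  c[4] = d·G[:,4] = (10001000111)·(01000000000) mod 2 = 0+0+0+0+0+0+0+0+0+0+0 mod 2 = 0
  c[5] = d·G[:,5] = (10001000111)·(00100000000) mod 2 = 0+0+0+0+0+0+0+0+0+0+0 mod 2 = 0
  c[6] = d·G[:,6] = (10001000111)·(00010000000) mod 2 = 0+0+0+0+0+0+0+0+0+0+0 mod 2 = 0
  c[7] = d·G[:,7] = (10001000111)·(00001111111) mod 2 = 0+0+0+0+1+0+0+0+1+1+1 mod 2 = 0
  c[8] = d·G[:,8] = (10001000111)·(00001000000) mod 2 = 0+0+0+0+1+0+0+0+0+0+0 mod 2 = 1
  c[9] = d·G[:,9] = (10001000111)·(00000100000) mod 2 = 0+0+0+0+0+0+0+0+0+0+0 mod 2 = 0
  c[10] = d·G[:,10] = (10001000111)·(00000010000) mod 2 = 0+0+0+0+0+0+0+0+0+0+0 mod 2 = 0
  c[11] = d·G[:,11] = (10001000111)·(00000001000) mod 2 = 0+0+0+0+0+0+0+0+0+0+0 mod 2 = 0
  c[12] = d·G[:,12] = (10001000111)·(00000000100) mod 2 = 0+0+0+0+0+0+0+0+1+0+0 mod 2 = 1
  c[13] = d·G[:,13] = (10001000111)·(00000000010) mod 2 = 0+0+0+0+0+0+0+0+0+1+0 mod 2 = 1
  c[14] = d·G[:,14] = (10001000111)·(00000000001) mod 2 = 0+0+0+0+0+0+0+0+0+0+1 mod 2 = 1
Codeword = 011100001000111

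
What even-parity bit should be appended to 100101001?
Sum of data bits: 1+0+0+1+0+1+0+0+1 = 4.
4 mod 2 = 0, so parity bit = 0.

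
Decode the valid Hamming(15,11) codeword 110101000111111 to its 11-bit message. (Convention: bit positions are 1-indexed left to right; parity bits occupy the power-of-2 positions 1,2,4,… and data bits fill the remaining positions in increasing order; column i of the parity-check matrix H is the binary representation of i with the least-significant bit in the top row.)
Parity bits occupy power-of-2 positions; data bits are at positions {3,5,6,7,9,10,11,12,13,14,15} (1-indexed).
Extract: c[3]=0 c[5]=0 c[6]=1 c[7]=0 c[9]=0 c[10]=1 c[11]=1 c[12]=1 c[13]=1 c[14]=1 c[15]=1
Data = 00100111111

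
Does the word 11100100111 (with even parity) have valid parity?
Sum of all bits: 1+1+1+0+0+1+0+0+1+1+1 = 7; 7 mod 2 = 1. Result is 1 → parity error detected.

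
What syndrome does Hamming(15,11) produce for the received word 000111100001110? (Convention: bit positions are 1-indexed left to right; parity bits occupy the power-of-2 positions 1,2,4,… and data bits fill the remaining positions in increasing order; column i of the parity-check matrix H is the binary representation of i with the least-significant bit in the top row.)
Syndrome s = H · r^T (mod 2), r = 000111100001110:
  s[0] = (101010101010101)·(000111100001110) mod 2 = 0+0+0+0+1+0+1+0+0+0+0+0+1+0+0 mod 2 = 1
  s[1] = (011001100110011)·(000111100001110) mod 2 = 0+0+0+0+0+1+1+0+0+0+0+0+0+1+0 mod 2 = 1
  s[2] = (000111100001111)·(000111100001110) mod 2 = 0+0+0+1+1+1+1+0+0+0+0+1+1+1+0 mod 2 = 1
  s[3] = (000000011111111)·(000111100001110) mod 2 = 0+0+0+0+0+0+0+0+0+0+0+1+1+1+0 mod 2 = 1
Syndrome = 1111
Non-zero syndrome: error at position 15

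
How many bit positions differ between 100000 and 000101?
XOR = 100101, count of 1s = 3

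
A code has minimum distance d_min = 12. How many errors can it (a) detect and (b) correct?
(a) Detection requires d_min ≥ e+1, so e ≤ d_min − 1 = 11.
(b) Correction requires d_min ≥ 2t+1, so t ≤ ⌊(d_min − 1)/2⌋ = ⌊11/2⌋ = 5.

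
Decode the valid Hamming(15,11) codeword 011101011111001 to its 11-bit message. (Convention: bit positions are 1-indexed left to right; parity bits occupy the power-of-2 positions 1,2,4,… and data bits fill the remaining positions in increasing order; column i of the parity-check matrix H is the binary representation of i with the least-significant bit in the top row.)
Parity bits occupy power-of-2 positions; data bits are at positions {3,5,6,7,9,10,11,12,13,14,15} (1-indexed).
Extract: c[3]=1 c[5]=0 c[6]=1 c[7]=0 c[9]=1 c[10]=1 c[11]=1 c[12]=1 c[13]=0 c[14]=0 c[15]=1
Data = 10101111001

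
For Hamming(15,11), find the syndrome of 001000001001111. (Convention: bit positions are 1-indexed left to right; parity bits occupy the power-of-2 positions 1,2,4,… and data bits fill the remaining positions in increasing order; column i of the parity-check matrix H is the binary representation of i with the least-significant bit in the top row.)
Syndrome s = H · r^T (mod 2), r = 001000001001111:
  s[0] = (101010101010101)·(001000001001111) mod 2 = 0+0+1+0+0+0+0+0+1+0+0+0+1+0+1 mod 2 = 0
  s[1] = (011001100110011)·(001000001001111) mod 2 = 0+0+1+0+0+0+0+0+0+0+0+0+0+1+1 mod 2 = 1
  s[2] = (000111100001111)·(001000001001111) mod 2 = 0+0+0+0+0+0+0+0+0+0+0+1+1+1+1 mod 2 = 0
  s[3] = (000000011111111)·(001000001001111) mod 2 = 0+0+0+0+0+0+0+0+1+0+0+1+1+1+1 mod 2 = 1
Syndrome = 0101
Non-zero syndrome: error at position 10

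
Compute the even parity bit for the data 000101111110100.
Sum of data bits: 0+0+0+1+0+1+1+1+1+1+1+0+1+0+0 = 8.
8 mod 2 = 0, so parity bit = 0.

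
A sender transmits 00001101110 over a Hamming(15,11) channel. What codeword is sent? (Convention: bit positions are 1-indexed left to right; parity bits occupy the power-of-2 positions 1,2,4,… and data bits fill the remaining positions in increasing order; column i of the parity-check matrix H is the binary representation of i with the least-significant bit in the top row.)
Codeword c = d · G (mod 2), d = 00001101110:
  c[0] = d·G[:,0] = (00001101110)·(11011010101) mod 2 = 0+0+0+0+1+0+0+0+1+0+0 mod 2 = 0
  c[1] = d·G[:,1] = (00001101110)·(10110110011) mod 2 = 0+0+0+0+0+1+0+0+0+1+0 mod 2 = 0
  c[2] = d·G[:,2] = (00001101110)·(10000000000) mod 2 = 0+0+0+0+0+0+0+0+0+0+0 mod 2 = 0
  c[3] = d·G[:,3] = (00001101110)·(01110001111) mod 2 = 0+0+0+0+0+0+0+1+1+1+0 mod 2 = 1
  c[4] = d·G[:,4] = (00001101110)·(01000000000) mod 2 = 0+0+0+0+0+0+0+0+0+0+0 mod 2 = 0
  c[5] = d·G[:,5] = (00001101110)·(00100000000) mod 2 = 0+0+0+0+0+0+0+0+0+0+0 mod 2 = 0
  c[6] = d·G[:,6] = (00001101110)·(00010000000) mod 2 = 0+0+0+0+0+0+0+0+0+0+0 mod 2 = 0
  c[7] = d·G[:,7] = (00001101110)·(00001111111) mod 2 = 0+0+0+0+1+1+0+1+1+1+0 mod 2 = 1
  c[8] = d·G[:,8] = (00001101110)·(00001000000) mod 2 = 0+0+0+0+1+0+0+0+0+0+0 mod 2 = 1
  c[9] = d·G[:,9] = (00001101110)·(00000100000) mod 2 = 0+0+0+0+0+1+0+0+0+0+0 mod 2 = 1
  c[10] = d·G[:,10] = (00001101110)·(00000010000) mod 2 = 0+0+0+0+0+0+0+0+0+0+0 mod 2 = 0
  c[11] = d·G[:,11] = (00001101110)·(00000001000) mod 2 = 0+0+0+0+0+0+0+1+0+0+0 mod 2 = 1
  c[12] = d·G[:,12] = (00001101110)·(00000000100) mod 2 = 0+0+0+0+0+0+0+0+1+0+0 mod 2 = 1
  c[13] = d·G[:,13] = (00001101110)·(00000000010) mod 2 = 0+0+0+0+0+0+0+0+0+1+0 mod 2 = 1
  c[14] = d·G[:,14] = (00001101110)·(00000000001) mod 2 = 0+0+0+0+0+0+0+0+0+0+0 mod 2 = 0
Codeword = 000100011101110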